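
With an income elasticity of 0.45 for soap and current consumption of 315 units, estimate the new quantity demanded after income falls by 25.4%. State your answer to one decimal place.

%ΔQ ≈ η × %ΔI = 0.45 × (-25.4%) = -11.43%.
New Q ≈ 315 × (1 − 0.1143) = 279.0.

279.0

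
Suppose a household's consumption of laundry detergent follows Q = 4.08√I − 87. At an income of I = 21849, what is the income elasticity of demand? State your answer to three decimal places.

At I = 21849: Q = 516.081.
dQ/dI = 4.08/(2√I) = 0.0138011 at this income.
η = (dQ/dI)·(I/Q) = 0.0138011 × (21849/516.081) = 0.584.

0.584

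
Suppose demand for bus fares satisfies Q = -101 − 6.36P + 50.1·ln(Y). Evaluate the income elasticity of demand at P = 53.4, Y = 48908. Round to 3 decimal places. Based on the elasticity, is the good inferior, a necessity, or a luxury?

At P = 53.4, Y = 48908: Q = 100.341.
Holding P constant, ∂Q/∂Y = 50.1/Y = 0.00102437.
η_Y = (∂Q/∂Y)·(Y/Q) = 0.00102437 × (48908/100.341) = 0.499.
Since 0 < η < 1, this is a necessity.

0.499 (necessity)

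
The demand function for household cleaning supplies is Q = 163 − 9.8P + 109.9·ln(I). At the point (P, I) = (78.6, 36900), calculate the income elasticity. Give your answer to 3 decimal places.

At P = 78.6, I = 36900: Q = 548.425.
Holding P constant, ∂Q/∂I = 109.9/I = 0.00297832.
η_I = (∂Q/∂I)·(I/Q) = 0.00297832 × (36900/548.425) = 0.200.

0.200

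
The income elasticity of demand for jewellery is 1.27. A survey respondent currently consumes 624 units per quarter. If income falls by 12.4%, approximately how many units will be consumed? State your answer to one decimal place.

525.7

%ΔQ ≈ η × %ΔI = 1.27 × (-12.4%) = -15.748%.
New Q ≈ 624 × (1 − 0.15748) = 525.7.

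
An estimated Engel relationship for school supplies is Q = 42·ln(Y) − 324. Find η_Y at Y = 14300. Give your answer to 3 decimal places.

At Y = 14300: Q = 77.857.
dQ/dY = 42/Y = 0.00293706 at this income.
η = (dQ/dY)·(Y/Q) = 0.00293706 × (14300/77.857) = 0.539.

0.539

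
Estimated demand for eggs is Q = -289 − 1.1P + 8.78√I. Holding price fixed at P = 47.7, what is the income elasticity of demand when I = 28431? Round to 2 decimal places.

0.65

At P = 47.7, I = 28431: Q = 1138.969.
Holding P constant, ∂Q/∂I = 8.78/(2√I) = 0.0260357.
η_I = (∂Q/∂I)·(I/Q) = 0.0260357 × (28431/1138.969) = 0.65.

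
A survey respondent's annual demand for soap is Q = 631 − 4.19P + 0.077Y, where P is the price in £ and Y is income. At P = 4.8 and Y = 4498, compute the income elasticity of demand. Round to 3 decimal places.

At P = 4.8, Y = 4498: Q = 957.234.
Holding P constant, ∂Q/∂Y = 0.077.
η_Y = (∂Q/∂Y)·(Y/Q) = 0.077 × (4498/957.234) = 0.362.

0.362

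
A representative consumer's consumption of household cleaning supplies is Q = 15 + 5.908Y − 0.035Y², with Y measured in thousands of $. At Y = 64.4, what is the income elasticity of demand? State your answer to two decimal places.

0.36

At Y = 64.4: Q = 250.3176.
dQ/dY = 5.908 − 0.07Y = 1.40000.
η = (dQ/dY)·(Y/Q) = 1.40000 × (64.4/250.3176) = 0.36.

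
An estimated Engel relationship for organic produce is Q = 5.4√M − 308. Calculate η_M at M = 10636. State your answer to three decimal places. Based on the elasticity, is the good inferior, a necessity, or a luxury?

1.119 (luxury)

At M = 10636: Q = 248.907.
dQ/dM = 5.4/(2√M) = 0.0261803 at this income.
η = (dQ/dM)·(M/Q) = 0.0261803 × (10636/248.907) = 1.119.
Since η > 1, the good is a luxury.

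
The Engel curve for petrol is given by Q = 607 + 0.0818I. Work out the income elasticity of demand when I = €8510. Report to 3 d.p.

0.534

At I = 8510: Q = 1303.118.
dQ/dI = 0.0818.
η = (dQ/dI)·(I/Q) = 0.0818 × (8510/1303.118) = 0.534.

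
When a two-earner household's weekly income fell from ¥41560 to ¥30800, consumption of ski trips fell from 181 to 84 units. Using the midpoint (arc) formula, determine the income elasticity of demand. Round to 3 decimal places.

2.462

ΔQ = 84 − 181 = -97; midpoint Q̄ = (181 + 84)/2 = 132.5.
ΔI = 30800 − 41560 = -10760; midpoint Ī = (41560 + 30800)/2 = 36180.
η = (ΔQ/Q̄) ÷ (ΔI/Ī) = (-97/132.5) ÷ (-10760/36180) = 2.462.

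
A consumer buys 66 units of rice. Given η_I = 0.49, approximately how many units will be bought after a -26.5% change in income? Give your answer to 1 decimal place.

%ΔQ ≈ η × %ΔI = 0.49 × (-26.5%) = -12.985%.
New Q ≈ 66 × (1 − 0.12985) = 57.4.

57.4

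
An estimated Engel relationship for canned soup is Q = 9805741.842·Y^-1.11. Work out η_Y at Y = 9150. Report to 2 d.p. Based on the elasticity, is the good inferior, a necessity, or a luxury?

For Q = A·Y^β the income elasticity is constant and equal to β.
Here β = -1.11, so η = -1.11.
Since η < 0, the good is an inferior good.

-1.11 (inferior good)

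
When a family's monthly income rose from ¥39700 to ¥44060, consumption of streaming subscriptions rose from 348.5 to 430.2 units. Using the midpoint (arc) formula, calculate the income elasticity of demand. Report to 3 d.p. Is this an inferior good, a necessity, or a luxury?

ΔQ = 430.2 − 348.5 = 81.7; midpoint Q̄ = (348.5 + 430.2)/2 = 389.35.
ΔI = 44060 − 39700 = 4360; midpoint Ī = (39700 + 44060)/2 = 41880.
η = (ΔQ/Q̄) ÷ (ΔI/Ī) = (81.7/389.35) ÷ (4360/41880) = 2.016.
η > 1 ⇒ luxury.

2.016 (luxury)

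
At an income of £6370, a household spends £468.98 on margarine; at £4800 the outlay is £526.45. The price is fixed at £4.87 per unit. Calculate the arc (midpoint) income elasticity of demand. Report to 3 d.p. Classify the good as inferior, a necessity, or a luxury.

With a constant price, Q₁ = 468.98/4.87 = 96.300 and Q₂ = 526.45/4.87 = 108.101 (equivalently, work directly with expenditure since P cancels).
Midpoint %ΔQ = (526.45 − 468.98)/497.72 = 0.11547; midpoint %ΔI = (4800 − 6370)/5585 = -0.28111.
η = 0.11547 / -0.28111 = -0.411.
η < 0 ⇒ inferior good.

-0.411 (inferior good)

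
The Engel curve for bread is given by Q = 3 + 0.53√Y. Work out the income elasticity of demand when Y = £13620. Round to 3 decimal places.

0.477

At Y = 13620: Q = 64.854.
dQ/dY = 0.53/(2√Y) = 0.00227069 at this income.
η = (dQ/dY)·(Y/Q) = 0.00227069 × (13620/64.854) = 0.477.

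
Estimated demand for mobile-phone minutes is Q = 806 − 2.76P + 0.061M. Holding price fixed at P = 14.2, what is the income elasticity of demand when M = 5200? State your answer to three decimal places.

0.293

At P = 14.2, M = 5200: Q = 1084.008.
Holding P constant, ∂Q/∂M = 0.061.
η_M = (∂Q/∂M)·(M/Q) = 0.061 × (5200/1084.008) = 0.293.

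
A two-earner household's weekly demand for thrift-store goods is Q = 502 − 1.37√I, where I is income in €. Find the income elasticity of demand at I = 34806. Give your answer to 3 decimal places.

-0.519

At I = 34806: Q = 246.408.
dQ/dI = -1.37/(2√I) = -0.00367167 at this income.
η = (dQ/dI)·(I/Q) = -0.00367167 × (34806/246.408) = -0.519.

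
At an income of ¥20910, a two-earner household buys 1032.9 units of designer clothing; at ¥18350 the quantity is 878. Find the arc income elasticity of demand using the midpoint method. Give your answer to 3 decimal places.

ΔQ = 878 − 1032.9 = -154.9; midpoint Q̄ = (1032.9 + 878)/2 = 955.45.
ΔI = 18350 − 20910 = -2560; midpoint Ī = (20910 + 18350)/2 = 19630.
η = (ΔQ/Q̄) ÷ (ΔI/Ī) = (-154.9/955.45) ÷ (-2560/19630) = 1.243.

1.243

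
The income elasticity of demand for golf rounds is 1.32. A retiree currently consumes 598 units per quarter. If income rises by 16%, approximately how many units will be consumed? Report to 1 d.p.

%ΔQ ≈ η × %ΔI = 1.32 × 16% = 21.12%.
New Q ≈ 598 × (1 + 0.2112) = 724.3.

724.3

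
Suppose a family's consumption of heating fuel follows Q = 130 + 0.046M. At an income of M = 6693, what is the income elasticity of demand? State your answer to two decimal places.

0.70

At M = 6693: Q = 437.878.
dQ/dM = 0.046.
η = (dQ/dM)·(M/Q) = 0.046 × (6693/437.878) = 0.70.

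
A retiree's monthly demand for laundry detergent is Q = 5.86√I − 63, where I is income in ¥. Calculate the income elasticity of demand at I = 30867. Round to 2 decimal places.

0.53

At I = 30867: Q = 966.544.
dQ/dI = 5.86/(2√I) = 0.0166771 at this income.
η = (dQ/dI)·(I/Q) = 0.0166771 × (30867/966.544) = 0.53.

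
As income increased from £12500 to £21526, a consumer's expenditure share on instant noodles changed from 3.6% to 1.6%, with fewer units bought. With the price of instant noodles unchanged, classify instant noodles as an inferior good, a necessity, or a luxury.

inferior good

Quantity demanded falls as income rises, so η < 0.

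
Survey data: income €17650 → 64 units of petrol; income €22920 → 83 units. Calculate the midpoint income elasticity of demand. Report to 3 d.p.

ΔQ = 83 − 64 = 19; midpoint Q̄ = (64 + 83)/2 = 73.5.
ΔI = 22920 − 17650 = 5270; midpoint Ī = (17650 + 22920)/2 = 20285.
η = (ΔQ/Q̄) ÷ (ΔI/Ī) = (19/73.5) ÷ (5270/20285) = 0.995.

0.995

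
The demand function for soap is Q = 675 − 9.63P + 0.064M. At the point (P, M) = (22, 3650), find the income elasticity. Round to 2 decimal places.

0.34

At P = 22, M = 3650: Q = 696.740.
Holding P constant, ∂Q/∂M = 0.064.
η_M = (∂Q/∂M)·(M/Q) = 0.064 × (3650/696.740) = 0.34.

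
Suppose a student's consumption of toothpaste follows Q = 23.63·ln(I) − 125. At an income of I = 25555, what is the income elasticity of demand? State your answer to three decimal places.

At I = 25555: Q = 114.811.
dQ/dI = 23.63/I = 0.000924672 at this income.
η = (dQ/dI)·(I/Q) = 0.000924672 × (25555/114.811) = 0.206.

0.206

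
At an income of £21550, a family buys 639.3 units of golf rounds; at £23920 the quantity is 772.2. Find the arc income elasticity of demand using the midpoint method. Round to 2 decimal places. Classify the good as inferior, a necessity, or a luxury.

1.81 (luxury)

ΔQ = 772.2 − 639.3 = 132.9; midpoint Q̄ = (639.3 + 772.2)/2 = 705.75.
ΔI = 23920 − 21550 = 2370; midpoint Ī = (21550 + 23920)/2 = 22735.
η = (ΔQ/Q̄) ÷ (ΔI/Ī) = (132.9/705.75) ÷ (2370/22735) = 1.81.
η > 1 ⇒ luxury.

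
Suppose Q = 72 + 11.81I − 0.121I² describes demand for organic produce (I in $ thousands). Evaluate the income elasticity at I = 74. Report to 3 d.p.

At I = 74: Q = 283.3440.
dQ/dI = 11.81 − 0.242I = -6.09800.
η = (dQ/dI)·(I/Q) = -6.09800 × (74/283.3440) = -1.593.

-1.593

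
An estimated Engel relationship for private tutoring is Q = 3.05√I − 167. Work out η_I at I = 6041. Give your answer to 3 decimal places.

1.692

At I = 6041: Q = 70.058.
dQ/dI = 3.05/(2√I) = 0.0196207 at this income.
η = (dQ/dI)·(I/Q) = 0.0196207 × (6041/70.058) = 1.692.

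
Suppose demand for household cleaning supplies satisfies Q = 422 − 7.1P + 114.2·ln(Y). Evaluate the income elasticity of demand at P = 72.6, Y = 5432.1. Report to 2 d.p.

0.13

At P = 72.6, Y = 5432.1: Q = 888.669.
Holding P constant, ∂Q/∂Y = 114.2/Y = 0.0210232.
η_Y = (∂Q/∂Y)·(Y/Q) = 0.0210232 × (5432.1/888.669) = 0.13.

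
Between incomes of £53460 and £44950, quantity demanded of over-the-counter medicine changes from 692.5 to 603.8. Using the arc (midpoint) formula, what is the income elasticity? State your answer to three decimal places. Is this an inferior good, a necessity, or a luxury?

ΔQ = 603.8 − 692.5 = -88.7; midpoint Q̄ = (692.5 + 603.8)/2 = 648.15.
ΔI = 44950 − 53460 = -8510; midpoint Ī = (53460 + 44950)/2 = 49205.
η = (ΔQ/Q̄) ÷ (ΔI/Ī) = (-88.7/648.15) ÷ (-8510/49205) = 0.791.
0 < η < 1 ⇒ necessity.

0.791 (necessity)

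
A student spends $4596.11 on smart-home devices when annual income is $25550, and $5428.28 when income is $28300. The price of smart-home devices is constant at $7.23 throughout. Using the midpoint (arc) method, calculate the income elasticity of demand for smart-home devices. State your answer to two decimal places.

With a constant price, Q₁ = 4596.11/7.23 = 635.700 and Q₂ = 5428.28/7.23 = 750.799 (equivalently, work directly with expenditure since P cancels).
Midpoint %ΔQ = (5428.28 − 4596.11)/5012.20 = 0.16603; midpoint %ΔI = (28300 − 25550)/26925 = 0.10214.
η = 0.16603 / 0.10214 = 1.63.

1.63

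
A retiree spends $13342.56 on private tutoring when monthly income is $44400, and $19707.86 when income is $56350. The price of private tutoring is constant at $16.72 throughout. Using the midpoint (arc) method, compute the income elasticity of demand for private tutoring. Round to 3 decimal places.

1.624

With a constant price, Q₁ = 13342.56/16.72 = 798.000 and Q₂ = 19707.86/16.72 = 1178.700 (equivalently, work directly with expenditure since P cancels).
Midpoint %ΔQ = (19707.86 − 13342.56)/16525.21 = 0.38519; midpoint %ΔI = (56350 − 44400)/50375 = 0.23722.
η = 0.38519 / 0.23722 = 1.624.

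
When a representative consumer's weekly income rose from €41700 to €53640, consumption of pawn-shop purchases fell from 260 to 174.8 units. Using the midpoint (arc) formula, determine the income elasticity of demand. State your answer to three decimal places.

ΔQ = 174.8 − 260 = -85.2; midpoint Q̄ = (260 + 174.8)/2 = 217.4.
ΔI = 53640 − 41700 = 11940; midpoint Ī = (41700 + 53640)/2 = 47670.
η = (ΔQ/Q̄) ÷ (ΔI/Ī) = (-85.2/217.4) ÷ (11940/47670) = -1.565.

-1.565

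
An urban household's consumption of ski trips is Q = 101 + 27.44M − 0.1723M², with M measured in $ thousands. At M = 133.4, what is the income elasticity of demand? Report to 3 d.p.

At M = 133.4: Q = 695.3210.
dQ/dM = 27.44 − 0.3446M = -18.52964.
η = (dQ/dM)·(M/Q) = -18.52964 × (133.4/695.3210) = -3.555.

-3.555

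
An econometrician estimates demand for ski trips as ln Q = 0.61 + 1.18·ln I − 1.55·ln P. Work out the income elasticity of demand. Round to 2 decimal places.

In a log-linear demand, the coefficient on ln I is the income elasticity.
So η = 1.18.

1.18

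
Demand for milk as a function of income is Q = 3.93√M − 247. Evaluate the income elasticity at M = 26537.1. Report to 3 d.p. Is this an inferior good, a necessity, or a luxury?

0.814 (necessity)

At M = 26537.1: Q = 393.205.
dQ/dM = 3.93/(2√M) = 0.0120625 at this income.
η = (dQ/dM)·(M/Q) = 0.0120625 × (26537.1/393.205) = 0.814.
Since 0 < η < 1, the good is a necessity.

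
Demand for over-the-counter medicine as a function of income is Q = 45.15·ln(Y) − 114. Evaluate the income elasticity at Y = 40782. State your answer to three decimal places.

0.124

At Y = 40782: Q = 365.312.
dQ/dY = 45.15/Y = 0.00110711 at this income.
η = (dQ/dY)·(Y/Q) = 0.00110711 × (40782/365.312) = 0.124.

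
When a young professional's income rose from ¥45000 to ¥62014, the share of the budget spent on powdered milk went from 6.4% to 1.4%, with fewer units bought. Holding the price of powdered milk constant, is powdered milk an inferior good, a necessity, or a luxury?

inferior good

Quantity demanded falls as income rises, so η < 0.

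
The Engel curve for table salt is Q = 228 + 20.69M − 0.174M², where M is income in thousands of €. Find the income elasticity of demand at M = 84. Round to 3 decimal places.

At M = 84: Q = 738.2160.
dQ/dM = 20.69 − 0.348M = -8.54200.
η = (dQ/dM)·(M/Q) = -8.54200 × (84/738.2160) = -0.972.

-0.972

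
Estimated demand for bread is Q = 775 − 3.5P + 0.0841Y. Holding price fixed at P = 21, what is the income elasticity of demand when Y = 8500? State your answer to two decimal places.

0.50

At P = 21, Y = 8500: Q = 1416.350.
Holding P constant, ∂Q/∂Y = 0.0841.
η_Y = (∂Q/∂Y)·(Y/Q) = 0.0841 × (8500/1416.350) = 0.50.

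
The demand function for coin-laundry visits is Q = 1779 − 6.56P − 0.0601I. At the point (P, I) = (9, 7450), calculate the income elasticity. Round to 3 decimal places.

-0.352

At P = 9, I = 7450: Q = 1272.215.
Holding P constant, ∂Q/∂I = −0.0601.
η_I = (∂Q/∂I)·(I/Q) = -0.0601 × (7450/1272.215) = -0.352.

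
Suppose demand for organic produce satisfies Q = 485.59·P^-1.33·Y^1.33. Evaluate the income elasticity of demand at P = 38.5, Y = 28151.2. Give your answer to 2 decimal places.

For a multiplicative demand Q = A·P^α·Y^β, the income elasticity is β everywhere.
Here β = 1.33, so η = 1.33.

1.33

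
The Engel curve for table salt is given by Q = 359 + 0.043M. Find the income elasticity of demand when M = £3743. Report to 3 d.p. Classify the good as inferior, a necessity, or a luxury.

At M = 3743: Q = 519.949.
dQ/dM = 0.043.
η = (dQ/dM)·(M/Q) = 0.043 × (3743/519.949) = 0.310.
Since 0 < η < 1, the good is a necessity.

0.310 (necessity)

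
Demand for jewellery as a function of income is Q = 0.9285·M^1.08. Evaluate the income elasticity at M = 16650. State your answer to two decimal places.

1.08

For Q = A·M^β the income elasticity is constant and equal to β.
Here β = 1.08, so η = 1.08.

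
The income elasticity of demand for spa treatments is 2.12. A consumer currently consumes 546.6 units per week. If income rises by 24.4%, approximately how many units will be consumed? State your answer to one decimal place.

829.3

%ΔQ ≈ η × %ΔI = 2.12 × 24.4% = 51.728%.
New Q ≈ 546.6 × (1 + 0.51728) = 829.3.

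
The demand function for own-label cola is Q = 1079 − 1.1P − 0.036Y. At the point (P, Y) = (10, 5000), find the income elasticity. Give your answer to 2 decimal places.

-0.20

At P = 10, Y = 5000: Q = 888.000.
Holding P constant, ∂Q/∂Y = −0.036.
η_Y = (∂Q/∂Y)·(Y/Q) = -0.036 × (5000/888.000) = -0.20.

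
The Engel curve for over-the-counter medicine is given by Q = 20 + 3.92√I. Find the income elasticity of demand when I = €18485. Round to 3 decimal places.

0.482

At I = 18485: Q = 552.961.
dQ/dI = 3.92/(2√I) = 0.0144161 at this income.
η = (dQ/dI)·(I/Q) = 0.0144161 × (18485/552.961) = 0.482.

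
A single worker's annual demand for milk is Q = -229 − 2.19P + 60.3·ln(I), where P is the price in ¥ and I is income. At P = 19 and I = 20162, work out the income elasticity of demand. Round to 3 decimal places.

At P = 19, I = 20162: Q = 327.057.
Holding P constant, ∂Q/∂I = 60.3/I = 0.00299077.
η_I = (∂Q/∂I)·(I/Q) = 0.00299077 × (20162/327.057) = 0.184.

0.184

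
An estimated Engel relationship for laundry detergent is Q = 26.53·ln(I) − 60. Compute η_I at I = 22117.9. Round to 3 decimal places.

0.129

At I = 22117.9: Q = 205.410.
dQ/dI = 26.53/I = 0.00119948 at this income.
η = (dQ/dI)·(I/Q) = 0.00119948 × (22117.9/205.410) = 0.129.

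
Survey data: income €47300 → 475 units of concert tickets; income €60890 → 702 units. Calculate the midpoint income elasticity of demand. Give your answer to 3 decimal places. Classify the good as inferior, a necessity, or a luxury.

1.535 (luxury)

ΔQ = 702 − 475 = 227; midpoint Q̄ = (475 + 702)/2 = 588.5.
ΔI = 60890 − 47300 = 13590; midpoint Ī = (47300 + 60890)/2 = 54095.
η = (ΔQ/Q̄) ÷ (ΔI/Ī) = (227/588.5) ÷ (13590/54095) = 1.535.
η > 1 ⇒ luxury.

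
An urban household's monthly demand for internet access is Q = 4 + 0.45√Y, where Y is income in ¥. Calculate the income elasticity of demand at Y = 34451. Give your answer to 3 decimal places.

At Y = 34451: Q = 87.524.
dQ/dY = 0.45/(2√Y) = 0.00121222 at this income.
η = (dQ/dY)·(Y/Q) = 0.00121222 × (34451/87.524) = 0.477.

0.477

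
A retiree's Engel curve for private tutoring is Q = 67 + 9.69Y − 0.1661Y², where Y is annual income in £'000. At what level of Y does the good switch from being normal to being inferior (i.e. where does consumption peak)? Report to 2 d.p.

29.17

dQ/dY = 9.69 − 0.3322Y.
The good is inferior where dQ/dY < 0. Setting dQ/dY = 0 gives Y = 9.69 / 0.3322 = 29.17.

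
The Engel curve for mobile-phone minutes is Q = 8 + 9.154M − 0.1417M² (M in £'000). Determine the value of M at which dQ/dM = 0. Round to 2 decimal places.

32.30

dQ/dM = 9.154 − 0.2834M.
The good is inferior where dQ/dM < 0. Setting dQ/dM = 0 gives M = 9.154 / 0.2834 = 32.30.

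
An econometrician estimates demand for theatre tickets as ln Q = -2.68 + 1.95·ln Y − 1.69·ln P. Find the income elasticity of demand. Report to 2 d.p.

In a log-linear demand, the coefficient on ln Y is the income elasticity.
So η = 1.95.

1.95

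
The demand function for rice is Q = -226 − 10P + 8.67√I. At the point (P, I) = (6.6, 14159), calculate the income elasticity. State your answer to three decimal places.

At P = 6.6, I = 14159: Q = 739.657.
Holding P constant, ∂Q/∂I = 8.67/(2√I) = 0.0364311.
η_I = (∂Q/∂I)·(I/Q) = 0.0364311 × (14159/739.657) = 0.697.

0.697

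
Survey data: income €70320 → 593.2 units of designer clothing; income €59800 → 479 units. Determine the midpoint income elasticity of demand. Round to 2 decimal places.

1.32

ΔQ = 479 − 593.2 = -114.2; midpoint Q̄ = (593.2 + 479)/2 = 536.1.
ΔI = 59800 − 70320 = -10520; midpoint Ī = (70320 + 59800)/2 = 65060.
η = (ΔQ/Q̄) ÷ (ΔI/Ī) = (-114.2/536.1) ÷ (-10520/65060) = 1.32.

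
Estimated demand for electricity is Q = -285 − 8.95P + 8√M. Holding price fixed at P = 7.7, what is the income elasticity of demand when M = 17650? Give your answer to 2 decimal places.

At P = 7.7, M = 17650: Q = 708.911.
Holding P constant, ∂Q/∂M = 8/(2√M) = 0.0301084.
η_M = (∂Q/∂M)·(M/Q) = 0.0301084 × (17650/708.911) = 0.75.

0.75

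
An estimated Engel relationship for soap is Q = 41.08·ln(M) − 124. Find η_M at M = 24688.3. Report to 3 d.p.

At M = 24688.3: Q = 291.487.
dQ/dM = 41.08/M = 0.00166395 at this income.
η = (dQ/dM)·(M/Q) = 0.00166395 × (24688.3/291.487) = 0.141.

0.141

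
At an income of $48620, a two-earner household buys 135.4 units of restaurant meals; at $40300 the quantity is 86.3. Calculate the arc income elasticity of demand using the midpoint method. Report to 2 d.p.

ΔQ = 86.3 − 135.4 = -49.1; midpoint Q̄ = (135.4 + 86.3)/2 = 110.85.
ΔI = 40300 − 48620 = -8320; midpoint Ī = (48620 + 40300)/2 = 44460.
η = (ΔQ/Q̄) ÷ (ΔI/Ī) = (-49.1/110.85) ÷ (-8320/44460) = 2.37.

2.37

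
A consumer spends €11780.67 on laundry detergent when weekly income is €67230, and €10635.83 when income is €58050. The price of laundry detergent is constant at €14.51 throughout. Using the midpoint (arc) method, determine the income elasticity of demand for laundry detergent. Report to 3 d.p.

With a constant price, Q₁ = 11780.67/14.51 = 811.900 and Q₂ = 10635.83/14.51 = 733.000 (equivalently, work directly with expenditure since P cancels).
Midpoint %ΔQ = (10635.83 − 11780.67)/11208.25 = -0.10214; midpoint %ΔI = (58050 − 67230)/62640 = -0.14655.
η = -0.10214 / -0.14655 = 0.697.

0.697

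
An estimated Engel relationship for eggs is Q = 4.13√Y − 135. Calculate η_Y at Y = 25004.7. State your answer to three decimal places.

0.630

At Y = 25004.7: Q = 518.072.
dQ/dY = 4.13/(2√Y) = 0.013059 at this income.
η = (dQ/dY)·(Y/Q) = 0.013059 × (25004.7/518.072) = 0.630.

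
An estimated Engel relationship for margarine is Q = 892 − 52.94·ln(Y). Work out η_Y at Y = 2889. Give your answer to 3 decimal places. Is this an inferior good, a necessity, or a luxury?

-0.113 (inferior good)

At Y = 2889: Q = 470.139.
dQ/dY = -52.94/Y = -0.0183247 at this income.
η = (dQ/dY)·(Y/Q) = -0.0183247 × (2889/470.139) = -0.113.
Since η < 0, the good is an inferior good.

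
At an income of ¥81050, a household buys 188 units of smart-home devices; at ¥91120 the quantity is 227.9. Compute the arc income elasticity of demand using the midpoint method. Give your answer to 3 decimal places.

ΔQ = 227.9 − 188 = 39.9; midpoint Q̄ = (188 + 227.9)/2 = 207.95.
ΔI = 91120 − 81050 = 10070; midpoint Ī = (81050 + 91120)/2 = 86085.
η = (ΔQ/Q̄) ÷ (ΔI/Ī) = (39.9/207.95) ÷ (10070/86085) = 1.640.

1.640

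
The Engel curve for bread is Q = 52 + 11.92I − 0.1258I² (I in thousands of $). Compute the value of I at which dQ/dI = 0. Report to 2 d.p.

47.38

dQ/dI = 11.92 − 0.2516I.
The good is inferior where dQ/dI < 0. Setting dQ/dI = 0 gives I = 11.92 / 0.2516 = 47.38.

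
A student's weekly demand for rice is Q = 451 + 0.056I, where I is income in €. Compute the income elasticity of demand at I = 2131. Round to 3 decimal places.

0.209

At I = 2131: Q = 570.336.
dQ/dI = 0.056.
η = (dQ/dI)·(I/Q) = 0.056 × (2131/570.336) = 0.209.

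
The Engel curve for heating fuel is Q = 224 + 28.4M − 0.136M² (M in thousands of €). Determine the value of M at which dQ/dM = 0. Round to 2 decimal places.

dQ/dM = 28.4 − 0.272M.
The good is inferior where dQ/dM < 0. Setting dQ/dM = 0 gives M = 28.4 / 0.272 = 104.41.

104.41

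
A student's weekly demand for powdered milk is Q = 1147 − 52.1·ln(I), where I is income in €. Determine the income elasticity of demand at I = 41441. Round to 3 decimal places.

-0.088

At I = 41441: Q = 593.071.
dQ/dI = -52.1/I = -0.00125721 at this income.
η = (dQ/dI)·(I/Q) = -0.00125721 × (41441/593.071) = -0.088.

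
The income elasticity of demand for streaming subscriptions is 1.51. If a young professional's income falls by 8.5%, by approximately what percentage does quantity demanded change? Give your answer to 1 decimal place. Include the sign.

-12.8%

%ΔQ ≈ η × %ΔI = 1.51 × (-8.5%) = -12.8%.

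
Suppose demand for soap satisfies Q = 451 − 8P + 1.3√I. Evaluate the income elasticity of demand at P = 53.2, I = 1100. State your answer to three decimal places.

At P = 53.2, I = 1100: Q = 68.516.
Holding P constant, ∂Q/∂I = 1.3/(2√I) = 0.0195982.
η_I = (∂Q/∂I)·(I/Q) = 0.0195982 × (1100/68.516) = 0.315.

0.315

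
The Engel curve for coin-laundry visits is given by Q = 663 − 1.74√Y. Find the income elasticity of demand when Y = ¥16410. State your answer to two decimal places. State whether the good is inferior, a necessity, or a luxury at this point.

At Y = 16410: Q = 440.103.
dQ/dY = -1.74/(2√Y) = -0.00679149 at this income.
η = (dQ/dY)·(Y/Q) = -0.00679149 × (16410/440.103) = -0.25.
Since η < 0, the good is an inferior good.

-0.25 (inferior good)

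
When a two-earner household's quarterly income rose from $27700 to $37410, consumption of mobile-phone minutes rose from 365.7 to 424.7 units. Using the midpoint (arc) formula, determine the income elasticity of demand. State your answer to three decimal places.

ΔQ = 424.7 − 365.7 = 59; midpoint Q̄ = (365.7 + 424.7)/2 = 395.2.
ΔI = 37410 − 27700 = 9710; midpoint Ī = (27700 + 37410)/2 = 32555.
η = (ΔQ/Q̄) ÷ (ΔI/Ī) = (59/395.2) ÷ (9710/32555) = 0.501.

0.501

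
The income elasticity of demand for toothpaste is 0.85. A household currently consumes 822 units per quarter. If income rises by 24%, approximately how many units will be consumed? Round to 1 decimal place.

989.7

%ΔQ ≈ η × %ΔI = 0.85 × 24% = 20.4%.
New Q ≈ 822 × (1 + 0.204) = 989.7.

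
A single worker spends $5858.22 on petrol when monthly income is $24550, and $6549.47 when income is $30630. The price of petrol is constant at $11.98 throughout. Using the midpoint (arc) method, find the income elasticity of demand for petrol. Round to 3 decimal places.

With a constant price, Q₁ = 5858.22/11.98 = 489.000 and Q₂ = 6549.47/11.98 = 546.700 (equivalently, work directly with expenditure since P cancels).
Midpoint %ΔQ = (6549.47 − 5858.22)/6203.85 = 0.11142; midpoint %ΔI = (30630 − 24550)/27590 = 0.22037.
η = 0.11142 / 0.22037 = 0.506.

0.506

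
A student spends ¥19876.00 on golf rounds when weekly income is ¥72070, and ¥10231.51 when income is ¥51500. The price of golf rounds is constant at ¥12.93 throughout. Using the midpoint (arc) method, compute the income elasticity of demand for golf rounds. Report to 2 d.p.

With a constant price, Q₁ = 19876.00/12.93 = 1537.200 and Q₂ = 10231.51/12.93 = 791.300 (equivalently, work directly with expenditure since P cancels).
Midpoint %ΔQ = (10231.51 − 19876.00)/15053.76 = -0.64067; midpoint %ΔI = (51500 − 72070)/61785 = -0.33293.
η = -0.64067 / -0.33293 = 1.92.

1.92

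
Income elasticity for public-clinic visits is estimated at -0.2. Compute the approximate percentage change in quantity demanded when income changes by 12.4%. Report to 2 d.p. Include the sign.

-2.48%

%ΔQ ≈ η × %ΔI = -0.2 × 12.4% = -2.48%.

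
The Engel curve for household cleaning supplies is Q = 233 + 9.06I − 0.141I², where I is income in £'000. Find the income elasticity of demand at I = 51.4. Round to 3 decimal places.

At I = 51.4: Q = 326.1676.
dQ/dI = 9.06 − 0.282I = -5.43480.
η = (dQ/dI)·(I/Q) = -5.43480 × (51.4/326.1676) = -0.856.

-0.856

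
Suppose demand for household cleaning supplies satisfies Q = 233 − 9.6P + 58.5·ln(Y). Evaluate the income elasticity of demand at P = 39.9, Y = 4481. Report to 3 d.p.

0.171

At P = 39.9, Y = 4481: Q = 341.805.
Holding P constant, ∂Q/∂Y = 58.5/Y = 0.0130551.
η_Y = (∂Q/∂Y)·(Y/Q) = 0.0130551 × (4481/341.805) = 0.171.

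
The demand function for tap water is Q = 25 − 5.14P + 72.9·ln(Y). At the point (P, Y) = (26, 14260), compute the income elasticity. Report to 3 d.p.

At P = 26, Y = 14260: Q = 588.664.
Holding P constant, ∂Q/∂Y = 72.9/Y = 0.0051122.
η_Y = (∂Q/∂Y)·(Y/Q) = 0.0051122 × (14260/588.664) = 0.124.

0.124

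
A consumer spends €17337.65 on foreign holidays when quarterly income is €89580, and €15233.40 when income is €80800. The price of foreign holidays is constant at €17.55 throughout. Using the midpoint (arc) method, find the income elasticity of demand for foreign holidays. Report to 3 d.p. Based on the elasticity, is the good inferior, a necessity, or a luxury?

With a constant price, Q₁ = 17337.65/17.55 = 987.900 and Q₂ = 15233.40/17.55 = 868.000 (equivalently, work directly with expenditure since P cancels).
Midpoint %ΔQ = (15233.40 − 17337.65)/16285.53 = -0.12921; midpoint %ΔI = (80800 − 89580)/85190 = -0.10306.
η = -0.12921 / -0.10306 = 1.254.
η > 1 ⇒ luxury.

1.254 (luxury)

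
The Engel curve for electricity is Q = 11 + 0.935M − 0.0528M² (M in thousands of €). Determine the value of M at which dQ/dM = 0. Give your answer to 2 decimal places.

8.85

dQ/dM = 0.935 − 0.1056M.
The good is inferior where dQ/dM < 0. Setting dQ/dM = 0 gives M = 0.935 / 0.1056 = 8.85.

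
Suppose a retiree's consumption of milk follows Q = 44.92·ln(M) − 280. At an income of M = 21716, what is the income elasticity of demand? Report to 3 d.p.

At M = 21716: Q = 168.562.
dQ/dM = 44.92/M = 0.00206852 at this income.
η = (dQ/dM)·(M/Q) = 0.00206852 × (21716/168.562) = 0.266.

0.266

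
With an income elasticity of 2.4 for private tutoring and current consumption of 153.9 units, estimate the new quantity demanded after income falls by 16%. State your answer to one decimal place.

94.8

%ΔQ ≈ η × %ΔI = 2.4 × (-16%) = -38.4%.
New Q ≈ 153.9 × (1 − 0.384) = 94.8.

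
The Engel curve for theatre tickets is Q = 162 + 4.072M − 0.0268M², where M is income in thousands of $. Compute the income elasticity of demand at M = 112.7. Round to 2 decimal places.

-0.79

At M = 112.7: Q = 280.5198.
dQ/dM = 4.072 − 0.0536M = -1.96872.
η = (dQ/dM)·(M/Q) = -1.96872 × (112.7/280.5198) = -0.79.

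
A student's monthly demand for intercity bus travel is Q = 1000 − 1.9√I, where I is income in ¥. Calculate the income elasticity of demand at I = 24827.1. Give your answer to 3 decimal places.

At I = 24827.1: Q = 700.624.
dQ/dI = -1.9/(2√I) = -0.00602921 at this income.
η = (dQ/dI)·(I/Q) = -0.00602921 × (24827.1/700.624) = -0.214.

-0.214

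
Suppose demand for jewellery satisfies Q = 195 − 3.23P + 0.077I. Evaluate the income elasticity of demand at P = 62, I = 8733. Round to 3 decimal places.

1.008

At P = 62, I = 8733: Q = 667.181.
Holding P constant, ∂Q/∂I = 0.077.
η_I = (∂Q/∂I)·(I/Q) = 0.077 × (8733/667.181) = 1.008.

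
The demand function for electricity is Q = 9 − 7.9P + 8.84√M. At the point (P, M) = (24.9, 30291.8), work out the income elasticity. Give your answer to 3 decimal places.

0.569

At P = 24.9, M = 30291.8: Q = 1350.851.
Holding P constant, ∂Q/∂M = 8.84/(2√M) = 0.0253957.
η_M = (∂Q/∂M)·(M/Q) = 0.0253957 × (30291.8/1350.851) = 0.569.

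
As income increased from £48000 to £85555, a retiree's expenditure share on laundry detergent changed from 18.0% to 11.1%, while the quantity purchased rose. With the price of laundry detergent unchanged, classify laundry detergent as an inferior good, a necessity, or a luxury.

Quantity rises but the budget share falls as income rises, so 0 < η < 1.

necessity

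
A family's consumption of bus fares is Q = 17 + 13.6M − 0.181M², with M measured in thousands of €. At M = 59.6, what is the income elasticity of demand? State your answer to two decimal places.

At M = 59.6: Q = 184.6190.
dQ/dM = 13.6 − 0.362M = -7.97520.
η = (dQ/dM)·(M/Q) = -7.97520 × (59.6/184.6190) = -2.57.

-2.57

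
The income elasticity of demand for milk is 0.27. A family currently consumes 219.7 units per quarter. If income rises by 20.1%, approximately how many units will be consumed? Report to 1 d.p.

%ΔQ ≈ η × %ΔI = 0.27 × 20.1% = 5.427%.
New Q ≈ 219.7 × (1 + 0.05427) = 231.6.

231.6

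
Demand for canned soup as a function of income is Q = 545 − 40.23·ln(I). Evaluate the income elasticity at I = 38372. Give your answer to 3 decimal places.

At I = 38372: Q = 120.369.
dQ/dI = -40.23/I = -0.00104842 at this income.
η = (dQ/dI)·(I/Q) = -0.00104842 × (38372/120.369) = -0.334.

-0.334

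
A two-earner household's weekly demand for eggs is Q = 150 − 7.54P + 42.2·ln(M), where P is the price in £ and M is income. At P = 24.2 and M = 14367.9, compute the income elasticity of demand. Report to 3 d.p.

0.114

At P = 24.2, M = 14367.9: Q = 371.502.
Holding P constant, ∂Q/∂M = 42.2/M = 0.0029371.
η_M = (∂Q/∂M)·(M/Q) = 0.0029371 × (14367.9/371.502) = 0.114.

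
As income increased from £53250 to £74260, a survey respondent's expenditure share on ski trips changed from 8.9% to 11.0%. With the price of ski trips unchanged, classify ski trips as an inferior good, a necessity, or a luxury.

luxury

The budget share rises as income rises, so η > 1.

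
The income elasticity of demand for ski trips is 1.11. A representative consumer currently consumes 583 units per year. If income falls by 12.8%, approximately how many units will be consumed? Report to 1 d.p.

%ΔQ ≈ η × %ΔI = 1.11 × (-12.8%) = -14.208%.
New Q ≈ 583 × (1 − 0.14208) = 500.2.

500.2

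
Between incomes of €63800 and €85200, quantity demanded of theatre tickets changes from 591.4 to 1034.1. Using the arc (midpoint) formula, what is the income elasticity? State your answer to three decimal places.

1.896

ΔQ = 1034.1 − 591.4 = 442.7; midpoint Q̄ = (591.4 + 1034.1)/2 = 812.75.
ΔI = 85200 − 63800 = 21400; midpoint Ī = (63800 + 85200)/2 = 74500.
η = (ΔQ/Q̄) ÷ (ΔI/Ī) = (442.7/812.75) ÷ (21400/74500) = 1.896.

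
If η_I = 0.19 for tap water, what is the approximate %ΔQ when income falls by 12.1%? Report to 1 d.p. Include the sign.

-2.3%

%ΔQ ≈ η × %ΔI = 0.19 × (-12.1%) = -2.3%.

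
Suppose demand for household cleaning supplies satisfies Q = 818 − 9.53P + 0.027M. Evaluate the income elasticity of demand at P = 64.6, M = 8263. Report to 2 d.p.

0.52

At P = 64.6, M = 8263: Q = 425.463.
Holding P constant, ∂Q/∂M = 0.027.
η_M = (∂Q/∂M)·(M/Q) = 0.027 × (8263/425.463) = 0.52.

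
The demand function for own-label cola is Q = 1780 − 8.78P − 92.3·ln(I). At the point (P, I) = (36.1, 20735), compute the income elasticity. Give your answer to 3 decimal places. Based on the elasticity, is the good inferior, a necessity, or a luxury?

-0.169 (inferior good)

At P = 36.1, I = 20735: Q = 545.619.
Holding P constant, ∂Q/∂I = -92.3/I = -0.00445141.
η_I = (∂Q/∂I)·(I/Q) = -0.00445141 × (20735/545.619) = -0.169.
Since η < 0, this is an inferior good.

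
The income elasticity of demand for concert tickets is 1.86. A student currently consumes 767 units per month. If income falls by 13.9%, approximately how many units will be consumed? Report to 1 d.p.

568.7

%ΔQ ≈ η × %ΔI = 1.86 × (-13.9%) = -25.854%.
New Q ≈ 767 × (1 − 0.25854) = 568.7.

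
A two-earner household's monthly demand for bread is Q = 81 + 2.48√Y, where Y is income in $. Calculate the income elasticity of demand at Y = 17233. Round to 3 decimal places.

0.400

At Y = 17233: Q = 406.561.
dQ/dY = 2.48/(2√Y) = 0.00944585 at this income.
η = (dQ/dY)·(Y/Q) = 0.00944585 × (17233/406.561) = 0.400.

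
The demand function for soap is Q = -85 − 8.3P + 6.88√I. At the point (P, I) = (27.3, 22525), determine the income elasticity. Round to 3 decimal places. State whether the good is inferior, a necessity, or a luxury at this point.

0.716 (necessity)

At P = 27.3, I = 22525: Q = 720.983.
Holding P constant, ∂Q/∂I = 6.88/(2√I) = 0.0229206.
η_I = (∂Q/∂I)·(I/Q) = 0.0229206 × (22525/720.983) = 0.716.
Since 0 < η < 1, this is a necessity.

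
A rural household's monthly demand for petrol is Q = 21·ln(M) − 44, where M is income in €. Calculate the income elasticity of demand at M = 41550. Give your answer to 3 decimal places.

At M = 41550: Q = 179.328.
dQ/dM = 21/M = 0.000505415 at this income.
η = (dQ/dM)·(M/Q) = 0.000505415 × (41550/179.328) = 0.117.

0.117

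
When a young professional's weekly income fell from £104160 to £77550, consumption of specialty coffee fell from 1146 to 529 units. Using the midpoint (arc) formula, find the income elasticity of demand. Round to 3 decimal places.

2.515

ΔQ = 529 − 1146 = -617; midpoint Q̄ = (1146 + 529)/2 = 837.5.
ΔI = 77550 − 104160 = -26610; midpoint Ī = (104160 + 77550)/2 = 90855.
η = (ΔQ/Q̄) ÷ (ΔI/Ī) = (-617/837.5) ÷ (-26610/90855) = 2.515.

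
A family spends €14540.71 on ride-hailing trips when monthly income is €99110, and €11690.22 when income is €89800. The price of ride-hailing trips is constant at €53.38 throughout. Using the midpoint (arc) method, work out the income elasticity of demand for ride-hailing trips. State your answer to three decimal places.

With a constant price, Q₁ = 14540.71/53.38 = 272.400 and Q₂ = 11690.22/53.38 = 219.000 (equivalently, work directly with expenditure since P cancels).
Midpoint %ΔQ = (11690.22 − 14540.71)/13115.47 = -0.21734; midpoint %ΔI = (89800 − 99110)/94455 = -0.09857.
η = -0.21734 / -0.09857 = 2.205.

2.205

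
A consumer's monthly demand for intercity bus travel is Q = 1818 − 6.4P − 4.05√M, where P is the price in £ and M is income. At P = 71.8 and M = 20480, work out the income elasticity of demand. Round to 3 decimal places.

-0.372

At P = 71.8, M = 20480: Q = 778.891.
Holding P constant, ∂Q/∂M = -4.05/(2√M) = -0.0141501.
η_M = (∂Q/∂M)·(M/Q) = -0.0141501 × (20480/778.891) = -0.372.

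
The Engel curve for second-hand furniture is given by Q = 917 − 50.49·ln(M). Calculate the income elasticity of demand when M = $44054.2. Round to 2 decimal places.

-0.13

At M = 44054.2: Q = 377.102.
dQ/dM = -50.49/M = -0.00114609 at this income.
η = (dQ/dM)·(M/Q) = -0.00114609 × (44054.2/377.102) = -0.13.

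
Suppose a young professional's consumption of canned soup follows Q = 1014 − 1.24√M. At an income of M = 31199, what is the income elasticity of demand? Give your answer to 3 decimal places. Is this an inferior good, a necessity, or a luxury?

-0.138 (inferior good)

At M = 31199: Q = 794.976.
dQ/dM = -1.24/(2√M) = -0.00351012 at this income.
η = (dQ/dM)·(M/Q) = -0.00351012 × (31199/794.976) = -0.138.
Since η < 0, the good is an inferior good.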